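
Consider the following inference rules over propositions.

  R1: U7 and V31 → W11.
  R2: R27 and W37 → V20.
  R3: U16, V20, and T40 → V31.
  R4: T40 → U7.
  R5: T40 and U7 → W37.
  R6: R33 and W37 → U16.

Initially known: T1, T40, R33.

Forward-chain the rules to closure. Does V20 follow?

V20 would need R27 and W37 (R2), but R27 is never established.

No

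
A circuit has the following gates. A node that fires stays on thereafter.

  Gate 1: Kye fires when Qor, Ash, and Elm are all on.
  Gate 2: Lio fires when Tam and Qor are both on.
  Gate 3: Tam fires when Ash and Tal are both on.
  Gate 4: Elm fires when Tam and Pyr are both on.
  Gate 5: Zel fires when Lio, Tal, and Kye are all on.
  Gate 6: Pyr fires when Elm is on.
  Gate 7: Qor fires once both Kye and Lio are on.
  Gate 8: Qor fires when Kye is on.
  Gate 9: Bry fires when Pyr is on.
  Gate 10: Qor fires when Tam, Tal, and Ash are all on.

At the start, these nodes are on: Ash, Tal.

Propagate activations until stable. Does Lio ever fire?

Gate 3: Ash and Tal on → Tam on.
Gate 10: Tam, Tal, and Ash on → Qor on.
Gate 2: Tam and Qor on → Lio on.

Yes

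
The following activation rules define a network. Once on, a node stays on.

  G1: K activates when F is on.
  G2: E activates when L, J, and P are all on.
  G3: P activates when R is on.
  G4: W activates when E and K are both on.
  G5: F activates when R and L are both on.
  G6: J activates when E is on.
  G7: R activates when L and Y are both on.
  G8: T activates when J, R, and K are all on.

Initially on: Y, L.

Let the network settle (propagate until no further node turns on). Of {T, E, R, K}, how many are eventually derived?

2

G7: L and Y on → R on.
R and L are on, so F activates (G5).
F is on, so K activates (G1).
T would need J, R, and K (G8), but J never turns on.
E would need L, J, and P (G2), but J never turns on.
R: reached.
K: reached.
Reached: R and K — 2 of the 4.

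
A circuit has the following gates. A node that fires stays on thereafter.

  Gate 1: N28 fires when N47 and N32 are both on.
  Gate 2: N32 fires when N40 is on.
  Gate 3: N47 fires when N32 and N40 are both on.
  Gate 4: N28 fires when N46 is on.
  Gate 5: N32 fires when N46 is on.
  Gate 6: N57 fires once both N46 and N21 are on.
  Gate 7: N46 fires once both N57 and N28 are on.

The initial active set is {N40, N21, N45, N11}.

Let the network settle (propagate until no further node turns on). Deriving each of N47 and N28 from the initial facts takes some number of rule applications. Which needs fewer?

N47: Gate 2: N40 on → N32 on. Gate 3: N32 and N40 on → N47 on. [2 rule applications]
N28: Gate 2: N40 on → N32 on. N32 and N40 are on, so N47 fires (Gate 3). N47 and N32 are on, so N28 fires (Gate 1). [3 rule applications]
N47 needs fewer.

N47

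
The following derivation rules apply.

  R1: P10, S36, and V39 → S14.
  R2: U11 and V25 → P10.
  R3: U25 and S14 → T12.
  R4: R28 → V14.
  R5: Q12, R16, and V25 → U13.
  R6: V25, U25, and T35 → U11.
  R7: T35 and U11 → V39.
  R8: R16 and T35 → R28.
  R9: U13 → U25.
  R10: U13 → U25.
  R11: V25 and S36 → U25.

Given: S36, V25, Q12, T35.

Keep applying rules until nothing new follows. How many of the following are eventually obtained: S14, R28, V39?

2

From V25 and S36, R11 gives U25.
From V25, U25, and T35, R6 gives U11.
From U11 and V25, R2 gives P10.
T35 and U11 hold, so V39 follows (R7).
From P10, S36, and V39, R1 gives S14.
S14: reached.
R28 would need R16 and T35 (R8), but R16 is never established.
V39: reached.
Reached: S14 and V39 — 2 of the 3.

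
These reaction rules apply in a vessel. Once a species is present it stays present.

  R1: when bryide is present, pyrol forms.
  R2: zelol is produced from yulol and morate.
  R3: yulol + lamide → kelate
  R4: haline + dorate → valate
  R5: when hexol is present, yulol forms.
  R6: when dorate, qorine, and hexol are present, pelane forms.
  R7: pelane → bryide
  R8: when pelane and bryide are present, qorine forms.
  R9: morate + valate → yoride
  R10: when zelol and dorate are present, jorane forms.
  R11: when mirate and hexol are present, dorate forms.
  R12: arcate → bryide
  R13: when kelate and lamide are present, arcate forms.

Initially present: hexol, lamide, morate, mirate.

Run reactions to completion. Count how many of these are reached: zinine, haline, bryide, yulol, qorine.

2

hexol present → yulol forms (R5).
yulol and lamide present → kelate forms (R3).
kelate and lamide present → arcate forms (R13).
arcate present → bryide forms (R12).
No rule produces zinine, and it is not given.
No rule produces haline, and it is not given.
bryide: reached.
yulol: reached.
qorine would need pelane and bryide (R8), but pelane never forms.
Reached: bryide and yulol — 2 of the 5.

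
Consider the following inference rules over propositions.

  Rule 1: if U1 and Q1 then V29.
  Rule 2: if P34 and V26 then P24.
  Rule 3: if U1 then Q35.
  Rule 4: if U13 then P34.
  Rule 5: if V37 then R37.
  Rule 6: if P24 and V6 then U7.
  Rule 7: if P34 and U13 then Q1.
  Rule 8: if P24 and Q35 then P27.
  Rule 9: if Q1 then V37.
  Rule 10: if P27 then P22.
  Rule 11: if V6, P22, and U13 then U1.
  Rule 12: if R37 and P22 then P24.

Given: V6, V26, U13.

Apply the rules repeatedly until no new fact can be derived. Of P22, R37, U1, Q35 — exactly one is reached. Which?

U13 holds, so P34 follows (Rule 4).
From P34 and U13, Rule 7 gives Q1.
From Q1, Rule 9 gives V37.
From V37, Rule 5 gives R37.
Q35 would need U1 (Rule 3), but U1 is never established. P22 would need P27 (Rule 10), but P27 is never established. U1 would need V6, P22, and U13 (Rule 11), but P22 is never established.

R37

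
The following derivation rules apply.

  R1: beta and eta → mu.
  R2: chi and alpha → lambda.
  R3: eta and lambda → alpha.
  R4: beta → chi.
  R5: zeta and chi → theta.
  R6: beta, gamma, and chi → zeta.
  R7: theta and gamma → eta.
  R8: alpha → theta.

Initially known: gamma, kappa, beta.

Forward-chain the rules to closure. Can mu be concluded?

Yes

beta holds, so chi follows (R4).
From beta, gamma, and chi, R6 gives zeta.
zeta and chi hold, so theta follows (R5).
theta and gamma hold, so eta follows (R7).
From beta and eta, R1 gives mu.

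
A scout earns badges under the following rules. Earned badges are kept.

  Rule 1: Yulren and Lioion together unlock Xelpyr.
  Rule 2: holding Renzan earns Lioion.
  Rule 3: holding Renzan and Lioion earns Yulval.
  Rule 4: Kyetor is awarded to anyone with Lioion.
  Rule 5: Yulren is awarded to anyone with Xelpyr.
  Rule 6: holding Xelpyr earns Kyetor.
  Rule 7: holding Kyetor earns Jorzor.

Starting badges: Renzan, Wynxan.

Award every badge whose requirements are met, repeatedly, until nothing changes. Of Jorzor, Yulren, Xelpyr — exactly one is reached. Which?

Jorzor

With Renzan, Lioion is earned (Rule 2).
With Lioion, Kyetor is earned (Rule 4).
With Kyetor, Jorzor is earned (Rule 7).
Xelpyr would need Yulren and Lioion (Rule 1), but Yulren is never earned. Yulren would need Xelpyr (Rule 5), but Xelpyr is never earned.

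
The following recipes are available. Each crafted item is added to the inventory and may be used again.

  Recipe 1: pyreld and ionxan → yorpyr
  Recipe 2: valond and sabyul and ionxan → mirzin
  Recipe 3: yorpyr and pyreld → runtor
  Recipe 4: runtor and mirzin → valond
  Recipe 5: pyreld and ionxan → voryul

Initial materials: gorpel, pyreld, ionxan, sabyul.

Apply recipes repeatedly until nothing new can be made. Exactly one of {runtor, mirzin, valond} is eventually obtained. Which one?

pyreld and ionxan → yorpyr (Recipe 1).
yorpyr and pyreld → runtor (Recipe 3).
mirzin would need valond, sabyul, and ionxan (Recipe 2), but valond is never obtained. valond would need runtor and mirzin (Recipe 4), but mirzin is never obtained.

runtor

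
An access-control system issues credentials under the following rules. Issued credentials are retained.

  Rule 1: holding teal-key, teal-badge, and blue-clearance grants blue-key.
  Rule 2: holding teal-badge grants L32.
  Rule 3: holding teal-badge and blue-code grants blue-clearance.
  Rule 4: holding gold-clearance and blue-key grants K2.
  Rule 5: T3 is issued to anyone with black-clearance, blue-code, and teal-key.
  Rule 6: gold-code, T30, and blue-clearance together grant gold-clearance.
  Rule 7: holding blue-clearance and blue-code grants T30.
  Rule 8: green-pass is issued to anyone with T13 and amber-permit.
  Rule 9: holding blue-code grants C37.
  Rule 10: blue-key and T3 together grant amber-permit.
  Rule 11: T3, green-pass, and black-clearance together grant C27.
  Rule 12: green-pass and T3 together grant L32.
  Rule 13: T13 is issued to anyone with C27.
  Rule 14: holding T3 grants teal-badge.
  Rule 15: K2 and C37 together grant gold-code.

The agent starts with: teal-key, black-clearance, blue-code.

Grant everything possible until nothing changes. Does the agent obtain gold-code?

gold-code would need K2 and C37 (Rule 15), but K2 is never granted.

No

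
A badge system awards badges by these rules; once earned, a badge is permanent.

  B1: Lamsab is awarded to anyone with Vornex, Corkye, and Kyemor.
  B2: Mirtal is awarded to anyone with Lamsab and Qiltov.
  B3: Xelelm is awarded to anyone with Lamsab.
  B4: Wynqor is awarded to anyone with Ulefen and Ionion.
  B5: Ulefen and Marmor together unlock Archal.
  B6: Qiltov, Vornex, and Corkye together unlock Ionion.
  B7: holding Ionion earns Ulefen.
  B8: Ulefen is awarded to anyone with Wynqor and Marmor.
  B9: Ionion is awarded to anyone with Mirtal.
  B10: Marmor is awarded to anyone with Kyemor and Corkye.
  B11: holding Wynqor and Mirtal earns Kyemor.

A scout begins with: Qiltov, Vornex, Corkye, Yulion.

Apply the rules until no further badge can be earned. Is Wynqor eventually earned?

Yes

With Qiltov, Vornex, and Corkye, Ionion is earned (B6).
With Ionion, Ulefen is earned (B7).
With Ulefen and Ionion, Wynqor is earned (B4).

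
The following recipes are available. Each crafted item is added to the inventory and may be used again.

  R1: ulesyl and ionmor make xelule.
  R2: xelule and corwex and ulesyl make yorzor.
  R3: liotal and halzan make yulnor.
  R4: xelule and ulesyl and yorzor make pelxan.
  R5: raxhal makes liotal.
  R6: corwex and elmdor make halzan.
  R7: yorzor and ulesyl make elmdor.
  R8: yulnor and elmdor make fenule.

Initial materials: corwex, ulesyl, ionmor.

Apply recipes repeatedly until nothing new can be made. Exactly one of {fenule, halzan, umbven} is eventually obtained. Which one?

Using R1, ulesyl and ionmor make xelule.
Using R2, xelule, corwex, and ulesyl make yorzor.
Using R7, yorzor and ulesyl make elmdor.
corwex and elmdor → halzan (R6).
No rule produces umbven, and it is not given. fenule would need yulnor and elmdor (R8), but yulnor is never obtained.

halzan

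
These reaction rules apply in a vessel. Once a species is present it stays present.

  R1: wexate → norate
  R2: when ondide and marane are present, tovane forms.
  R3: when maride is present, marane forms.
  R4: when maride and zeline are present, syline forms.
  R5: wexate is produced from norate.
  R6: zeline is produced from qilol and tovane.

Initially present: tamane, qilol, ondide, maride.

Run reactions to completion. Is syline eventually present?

maride present → marane forms (R3).
ondide and marane present → tovane forms (R2).
qilol and tovane present → zeline forms (R6).
maride and zeline present → syline forms (R4).

Yes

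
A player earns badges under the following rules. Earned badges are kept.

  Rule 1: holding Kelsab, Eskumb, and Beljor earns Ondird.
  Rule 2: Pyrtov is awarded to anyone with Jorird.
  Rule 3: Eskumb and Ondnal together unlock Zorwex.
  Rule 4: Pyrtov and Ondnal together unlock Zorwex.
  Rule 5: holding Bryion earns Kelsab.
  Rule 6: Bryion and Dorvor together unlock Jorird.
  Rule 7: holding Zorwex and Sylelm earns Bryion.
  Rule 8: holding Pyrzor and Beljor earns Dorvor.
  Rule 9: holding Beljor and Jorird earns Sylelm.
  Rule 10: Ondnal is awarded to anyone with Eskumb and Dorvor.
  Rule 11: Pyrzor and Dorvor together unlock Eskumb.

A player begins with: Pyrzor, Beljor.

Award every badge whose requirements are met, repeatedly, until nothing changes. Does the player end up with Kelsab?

Kelsab would need Bryion (Rule 5), but Bryion is never earned.

No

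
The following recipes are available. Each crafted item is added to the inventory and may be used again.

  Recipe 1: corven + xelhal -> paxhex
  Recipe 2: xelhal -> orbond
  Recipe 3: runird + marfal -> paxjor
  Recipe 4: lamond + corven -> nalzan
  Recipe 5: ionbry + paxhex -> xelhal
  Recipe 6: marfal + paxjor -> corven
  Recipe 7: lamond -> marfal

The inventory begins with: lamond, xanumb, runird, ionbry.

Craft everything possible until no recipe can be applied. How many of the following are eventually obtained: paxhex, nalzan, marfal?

2

lamond -> marfal (Recipe 7).
Using Recipe 3, runird and marfal make paxjor.
marfal + paxjor -> corven (Recipe 6).
lamond + corven -> nalzan (Recipe 4).
paxhex would need corven and xelhal (Recipe 1), but xelhal is never obtained.
nalzan: reached.
marfal: reached.
Reached: nalzan and marfal — 2 of the 3.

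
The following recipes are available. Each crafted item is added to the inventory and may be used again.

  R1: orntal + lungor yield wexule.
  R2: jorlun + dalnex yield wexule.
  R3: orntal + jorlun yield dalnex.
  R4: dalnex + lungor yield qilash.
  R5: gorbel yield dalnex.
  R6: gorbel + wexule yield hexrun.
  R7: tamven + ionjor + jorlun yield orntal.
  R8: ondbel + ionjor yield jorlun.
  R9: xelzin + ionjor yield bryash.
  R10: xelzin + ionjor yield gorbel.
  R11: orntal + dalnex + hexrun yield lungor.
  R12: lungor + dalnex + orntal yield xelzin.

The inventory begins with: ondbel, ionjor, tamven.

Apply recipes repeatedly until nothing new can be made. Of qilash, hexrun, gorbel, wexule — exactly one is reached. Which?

wexule

Using R8, ondbel and ionjor make jorlun.
tamven + ionjor + jorlun → orntal (R7).
orntal + jorlun → dalnex (R3).
Using R2, jorlun and dalnex make wexule.
gorbel would need xelzin and ionjor (R10), but xelzin is never obtained. hexrun would need gorbel and wexule (R6), but gorbel is never obtained. qilash would need dalnex and lungor (R4), but lungor is never obtained.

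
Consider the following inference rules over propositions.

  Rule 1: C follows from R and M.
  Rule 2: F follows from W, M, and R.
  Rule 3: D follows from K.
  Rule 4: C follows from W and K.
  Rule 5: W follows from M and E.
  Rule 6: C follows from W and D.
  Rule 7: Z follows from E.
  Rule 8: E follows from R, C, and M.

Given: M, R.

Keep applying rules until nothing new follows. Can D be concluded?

D would need K (Rule 3), but K is never established.

No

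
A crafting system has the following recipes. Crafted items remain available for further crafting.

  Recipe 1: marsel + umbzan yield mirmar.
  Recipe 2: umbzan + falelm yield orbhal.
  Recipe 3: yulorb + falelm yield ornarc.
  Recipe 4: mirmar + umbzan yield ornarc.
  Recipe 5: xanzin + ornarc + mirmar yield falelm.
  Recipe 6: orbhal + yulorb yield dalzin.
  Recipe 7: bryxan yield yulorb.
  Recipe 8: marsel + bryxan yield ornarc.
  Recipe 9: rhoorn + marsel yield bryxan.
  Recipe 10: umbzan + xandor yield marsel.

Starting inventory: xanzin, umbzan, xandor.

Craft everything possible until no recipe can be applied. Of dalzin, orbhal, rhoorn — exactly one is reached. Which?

Using Recipe 10, umbzan and xandor make marsel.
Using Recipe 1, marsel and umbzan make mirmar.
Using Recipe 4, mirmar and umbzan make ornarc.
Using Recipe 5, xanzin, ornarc, and mirmar make falelm.
umbzan + falelm → orbhal (Recipe 2).
dalzin would need orbhal and yulorb (Recipe 6), but yulorb is never obtained. No rule produces rhoorn, and it is not given.

orbhal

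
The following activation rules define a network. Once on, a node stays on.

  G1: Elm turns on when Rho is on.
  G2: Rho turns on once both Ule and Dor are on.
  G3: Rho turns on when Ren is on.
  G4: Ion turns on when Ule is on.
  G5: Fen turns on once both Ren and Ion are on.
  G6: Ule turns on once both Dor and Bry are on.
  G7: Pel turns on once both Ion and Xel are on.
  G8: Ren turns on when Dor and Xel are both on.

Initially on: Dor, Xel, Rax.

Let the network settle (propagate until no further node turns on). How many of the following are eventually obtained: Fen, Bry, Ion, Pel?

Fen would need Ren and Ion (G5), but Ion never turns on.
No rule produces Bry, and it is not given.
Ion would need Ule (G4), but Ule never turns on.
Pel would need Ion and Xel (G7), but Ion never turns on.
None of the 4 are reached.

0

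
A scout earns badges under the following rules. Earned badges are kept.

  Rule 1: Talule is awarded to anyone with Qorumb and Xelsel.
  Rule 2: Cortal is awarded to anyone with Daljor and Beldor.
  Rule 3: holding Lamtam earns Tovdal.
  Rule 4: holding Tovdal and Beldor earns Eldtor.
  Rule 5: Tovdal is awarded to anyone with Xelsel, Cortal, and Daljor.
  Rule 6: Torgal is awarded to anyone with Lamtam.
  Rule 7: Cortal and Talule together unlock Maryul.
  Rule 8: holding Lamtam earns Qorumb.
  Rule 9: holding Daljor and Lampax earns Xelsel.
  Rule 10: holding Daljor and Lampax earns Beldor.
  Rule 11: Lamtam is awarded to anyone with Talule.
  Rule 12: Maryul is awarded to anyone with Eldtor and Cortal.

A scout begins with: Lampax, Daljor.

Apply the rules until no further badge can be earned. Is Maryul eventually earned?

Yes

With Daljor and Lampax, Xelsel is earned (Rule 9).
With Daljor and Lampax, Beldor is earned (Rule 10).
With Daljor and Beldor, Cortal is earned (Rule 2).
With Xelsel, Cortal, and Daljor, Tovdal is earned (Rule 5).
With Tovdal and Beldor, Eldtor is earned (Rule 4).
With Eldtor and Cortal, Maryul is earned (Rule 12).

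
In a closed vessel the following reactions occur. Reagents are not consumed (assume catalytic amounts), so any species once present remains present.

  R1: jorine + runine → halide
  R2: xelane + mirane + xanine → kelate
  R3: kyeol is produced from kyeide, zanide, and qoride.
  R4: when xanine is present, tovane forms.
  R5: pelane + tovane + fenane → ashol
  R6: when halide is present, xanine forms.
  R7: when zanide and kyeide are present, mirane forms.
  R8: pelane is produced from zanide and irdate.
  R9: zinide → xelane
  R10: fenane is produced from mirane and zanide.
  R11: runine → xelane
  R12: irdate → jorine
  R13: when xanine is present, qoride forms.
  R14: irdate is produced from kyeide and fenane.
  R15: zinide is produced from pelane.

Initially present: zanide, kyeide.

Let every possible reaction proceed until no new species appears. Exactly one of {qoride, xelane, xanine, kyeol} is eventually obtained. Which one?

zanide and kyeide present → mirane forms (R7).
mirane and zanide present → fenane forms (R10).
kyeide and fenane present → irdate forms (R14).
zanide and irdate present → pelane forms (R8).
pelane present → zinide forms (R15).
zinide present → xelane forms (R9).
qoride would need xanine (R13), but xanine never forms. xanine would need halide (R6), but halide never forms. kyeol would need kyeide, zanide, and qoride (R3), but qoride never forms.

xelane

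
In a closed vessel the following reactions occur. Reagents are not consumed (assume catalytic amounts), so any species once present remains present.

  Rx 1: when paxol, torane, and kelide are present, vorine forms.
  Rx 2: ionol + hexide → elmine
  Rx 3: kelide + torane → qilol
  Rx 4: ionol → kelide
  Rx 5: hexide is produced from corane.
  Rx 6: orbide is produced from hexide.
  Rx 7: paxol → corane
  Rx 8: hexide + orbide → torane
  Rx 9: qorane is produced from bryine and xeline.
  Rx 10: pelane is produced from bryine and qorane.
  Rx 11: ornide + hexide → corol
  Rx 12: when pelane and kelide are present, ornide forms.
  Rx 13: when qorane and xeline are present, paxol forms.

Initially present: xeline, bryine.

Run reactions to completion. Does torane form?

Yes

bryine and xeline present → qorane forms (Rx 9).
qorane and xeline present → paxol forms (Rx 13).
paxol present → corane forms (Rx 7).
corane present → hexide forms (Rx 5).
hexide present → orbide forms (Rx 6).
hexide and orbide present → torane forms (Rx 8).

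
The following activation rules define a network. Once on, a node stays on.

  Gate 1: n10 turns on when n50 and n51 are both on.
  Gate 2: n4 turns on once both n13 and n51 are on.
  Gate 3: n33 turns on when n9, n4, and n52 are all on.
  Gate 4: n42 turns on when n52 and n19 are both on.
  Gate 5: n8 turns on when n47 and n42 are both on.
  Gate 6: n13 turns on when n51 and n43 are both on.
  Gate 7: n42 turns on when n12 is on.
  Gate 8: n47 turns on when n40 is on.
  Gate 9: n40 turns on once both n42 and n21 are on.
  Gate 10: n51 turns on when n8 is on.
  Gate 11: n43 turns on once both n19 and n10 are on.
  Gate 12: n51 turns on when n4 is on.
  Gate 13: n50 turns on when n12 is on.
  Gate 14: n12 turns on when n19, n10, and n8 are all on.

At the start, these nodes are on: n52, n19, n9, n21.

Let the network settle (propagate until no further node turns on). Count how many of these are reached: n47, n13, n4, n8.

Gate 4: n52 and n19 on → n42 on.
Gate 9: n42 and n21 on → n40 on.
n40 is on, so n47 turns on (Gate 8).
n47 and n42 are on, so n8 turns on (Gate 5).
n47: reached.
n13 would need n51 and n43 (Gate 6), but n43 never turns on.
n4 would need n13 and n51 (Gate 2), but n13 never turns on.
n8: reached.
Reached: n47 and n8 — 2 of the 4.

2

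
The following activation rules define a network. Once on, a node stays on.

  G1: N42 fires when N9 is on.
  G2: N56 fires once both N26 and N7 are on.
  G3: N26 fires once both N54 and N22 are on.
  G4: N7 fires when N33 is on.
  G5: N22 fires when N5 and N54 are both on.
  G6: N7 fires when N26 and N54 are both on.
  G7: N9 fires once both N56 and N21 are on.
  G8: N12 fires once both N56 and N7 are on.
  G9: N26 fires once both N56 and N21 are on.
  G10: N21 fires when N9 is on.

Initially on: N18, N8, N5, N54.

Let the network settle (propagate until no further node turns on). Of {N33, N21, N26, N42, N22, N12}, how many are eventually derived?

3

N5 and N54 are on, so N22 fires (G5).
N54 and N22 are on, so N26 fires (G3).
N26 and N54 are on, so N7 fires (G6).
G2: N26 and N7 on → N56 on.
G8: N56 and N7 on → N12 on.
No rule produces N33, and it is not given.
N21 would need N9 (G10), but N9 never turns on.
N26: reached.
N42 would need N9 (G1), but N9 never turns on.
N22: reached.
N12: reached.
Reached: N26, N22, and N12 — 3 of the 6.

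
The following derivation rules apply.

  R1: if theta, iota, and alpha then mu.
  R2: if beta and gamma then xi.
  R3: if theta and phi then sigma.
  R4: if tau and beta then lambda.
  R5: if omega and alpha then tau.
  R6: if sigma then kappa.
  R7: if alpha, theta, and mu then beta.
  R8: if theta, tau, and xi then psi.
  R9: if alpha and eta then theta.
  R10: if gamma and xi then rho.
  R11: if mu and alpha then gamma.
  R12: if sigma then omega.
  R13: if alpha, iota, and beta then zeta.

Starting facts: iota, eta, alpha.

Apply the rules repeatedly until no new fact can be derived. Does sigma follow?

sigma would need theta and phi (R3), but phi is never established.

No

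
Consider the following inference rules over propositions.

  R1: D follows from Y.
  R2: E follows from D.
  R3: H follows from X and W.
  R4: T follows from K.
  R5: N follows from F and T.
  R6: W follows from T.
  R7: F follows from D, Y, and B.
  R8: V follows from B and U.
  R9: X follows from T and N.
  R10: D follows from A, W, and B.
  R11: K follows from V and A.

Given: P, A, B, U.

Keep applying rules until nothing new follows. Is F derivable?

F would need D, Y, and B (R7), but Y is never established.

No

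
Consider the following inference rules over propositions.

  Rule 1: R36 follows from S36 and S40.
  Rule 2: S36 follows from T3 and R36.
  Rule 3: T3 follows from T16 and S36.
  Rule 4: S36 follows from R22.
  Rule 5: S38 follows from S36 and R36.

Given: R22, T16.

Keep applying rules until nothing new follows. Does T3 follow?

From R22, Rule 4 gives S36.
From T16 and S36, Rule 3 gives T3.

Yes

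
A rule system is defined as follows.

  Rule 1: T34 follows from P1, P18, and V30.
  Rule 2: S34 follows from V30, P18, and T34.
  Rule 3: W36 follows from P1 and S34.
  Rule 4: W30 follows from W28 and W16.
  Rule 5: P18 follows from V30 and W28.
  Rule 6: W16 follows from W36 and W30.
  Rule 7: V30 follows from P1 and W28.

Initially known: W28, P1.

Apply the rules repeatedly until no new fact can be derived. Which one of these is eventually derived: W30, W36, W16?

From P1 and W28, Rule 7 gives V30.
From V30 and W28, Rule 5 gives P18.
P1, P18, and V30 hold, so T34 follows (Rule 1).
From V30, P18, and T34, Rule 2 gives S34.
From P1 and S34, Rule 3 gives W36.
W16 would need W36 and W30 (Rule 6), but W30 is never established. W30 would need W28 and W16 (Rule 4), but W16 is never established.

W36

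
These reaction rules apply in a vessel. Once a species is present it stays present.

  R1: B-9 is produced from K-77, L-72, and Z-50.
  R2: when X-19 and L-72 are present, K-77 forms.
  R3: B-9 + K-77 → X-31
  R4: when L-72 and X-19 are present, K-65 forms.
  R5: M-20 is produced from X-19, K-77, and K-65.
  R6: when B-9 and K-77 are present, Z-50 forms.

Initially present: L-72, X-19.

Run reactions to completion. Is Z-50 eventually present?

Z-50 would need B-9 and K-77 (R6), but B-9 never forms.

No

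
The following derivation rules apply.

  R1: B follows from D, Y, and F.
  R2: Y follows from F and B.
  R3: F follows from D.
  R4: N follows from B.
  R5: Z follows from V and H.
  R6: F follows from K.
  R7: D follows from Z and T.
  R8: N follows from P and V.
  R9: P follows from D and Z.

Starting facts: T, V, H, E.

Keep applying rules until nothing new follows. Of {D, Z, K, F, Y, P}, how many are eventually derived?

4

From V and H, R5 gives Z.
Z and T hold, so D follows (R7).
D holds, so F follows (R3).
From D and Z, R9 gives P.
D: reached.
Z: reached.
No rule produces K, and it is not given.
F: reached.
Y would need F and B (R2), but B is never established.
P: reached.
Reached: D, Z, F, and P — 4 of the 6.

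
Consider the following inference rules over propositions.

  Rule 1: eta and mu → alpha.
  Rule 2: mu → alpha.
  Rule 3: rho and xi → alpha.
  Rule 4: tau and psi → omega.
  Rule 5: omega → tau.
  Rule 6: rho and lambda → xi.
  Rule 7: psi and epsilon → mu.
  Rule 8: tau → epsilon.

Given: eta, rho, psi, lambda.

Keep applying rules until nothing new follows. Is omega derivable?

No

omega would need tau and psi (Rule 4), but tau is never established.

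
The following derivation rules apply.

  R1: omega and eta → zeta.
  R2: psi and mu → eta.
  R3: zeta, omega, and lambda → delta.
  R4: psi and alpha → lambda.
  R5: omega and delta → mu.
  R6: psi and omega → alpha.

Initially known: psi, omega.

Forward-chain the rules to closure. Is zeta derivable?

zeta would need omega and eta (R1), but eta is never established.

No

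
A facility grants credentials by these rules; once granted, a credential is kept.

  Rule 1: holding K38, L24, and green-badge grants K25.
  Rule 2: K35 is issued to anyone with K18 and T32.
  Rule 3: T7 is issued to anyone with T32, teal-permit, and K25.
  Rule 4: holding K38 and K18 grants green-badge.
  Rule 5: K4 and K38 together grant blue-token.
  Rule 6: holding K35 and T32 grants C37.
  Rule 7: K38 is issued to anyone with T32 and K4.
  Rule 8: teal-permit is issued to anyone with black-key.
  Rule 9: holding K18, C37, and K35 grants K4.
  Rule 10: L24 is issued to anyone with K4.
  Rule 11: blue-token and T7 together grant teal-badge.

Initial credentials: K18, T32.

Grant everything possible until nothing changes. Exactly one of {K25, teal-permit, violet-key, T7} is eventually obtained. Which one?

Holding K18 and T32 grants K35 (Rule 2).
Holding K35 and T32 grants C37 (Rule 6).
Holding K18, C37, and K35 grants K4 (Rule 9).
Holding T32 and K4 grants K38 (Rule 7).
Holding K4 grants L24 (Rule 10).
Holding K38 and K18 grants green-badge (Rule 4).
Holding K38, L24, and green-badge grants K25 (Rule 1).
teal-permit would need black-key (Rule 8), but black-key is never granted. No rule produces violet-key, and it is not given. T7 would need T32, teal-permit, and K25 (Rule 3), but teal-permit is never granted.

K25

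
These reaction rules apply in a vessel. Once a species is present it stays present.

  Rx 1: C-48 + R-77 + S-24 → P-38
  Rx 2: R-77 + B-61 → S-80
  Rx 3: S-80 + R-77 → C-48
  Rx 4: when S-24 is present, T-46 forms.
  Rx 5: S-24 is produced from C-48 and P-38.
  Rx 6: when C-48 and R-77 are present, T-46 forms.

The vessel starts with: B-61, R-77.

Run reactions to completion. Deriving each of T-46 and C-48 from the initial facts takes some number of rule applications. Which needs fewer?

C-48: R-77 and B-61 present → S-80 forms (Rx 2). S-80 and R-77 present → C-48 forms (Rx 3). [2 rule applications]
T-46: R-77 and B-61 present → S-80 forms (Rx 2). S-80 and R-77 present → C-48 forms (Rx 3). C-48 and R-77 present → T-46 forms (Rx 6). [3 rule applications]
C-48 needs fewer.

C-48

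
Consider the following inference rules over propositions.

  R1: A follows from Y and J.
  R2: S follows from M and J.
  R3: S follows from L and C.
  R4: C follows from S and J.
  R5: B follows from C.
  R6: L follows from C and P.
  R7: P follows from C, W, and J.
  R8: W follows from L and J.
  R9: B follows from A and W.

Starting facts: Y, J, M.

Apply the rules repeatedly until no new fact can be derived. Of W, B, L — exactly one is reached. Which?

From M and J, R2 gives S.
S and J hold, so C follows (R4).
C holds, so B follows (R5).
W would need L and J (R8), but L is never established. L would need C and P (R6), but P is never established.

B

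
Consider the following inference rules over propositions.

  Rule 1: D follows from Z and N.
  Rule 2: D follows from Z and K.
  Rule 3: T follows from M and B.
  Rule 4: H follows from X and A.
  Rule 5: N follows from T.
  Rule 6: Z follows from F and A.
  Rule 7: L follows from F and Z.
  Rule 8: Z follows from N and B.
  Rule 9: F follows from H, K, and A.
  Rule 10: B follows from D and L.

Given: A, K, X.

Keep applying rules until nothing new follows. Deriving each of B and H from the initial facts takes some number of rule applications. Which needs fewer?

H

H: X and A hold, so H follows (Rule 4). [1 rule application]
B: X and A hold, so H follows (Rule 4). H, K, and A hold, so F follows (Rule 9). F and A hold, so Z follows (Rule 6). From Z and K, Rule 2 gives D. From F and Z, Rule 7 gives L. D and L hold, so B follows (Rule 10). [6 rule applications]
H needs fewer.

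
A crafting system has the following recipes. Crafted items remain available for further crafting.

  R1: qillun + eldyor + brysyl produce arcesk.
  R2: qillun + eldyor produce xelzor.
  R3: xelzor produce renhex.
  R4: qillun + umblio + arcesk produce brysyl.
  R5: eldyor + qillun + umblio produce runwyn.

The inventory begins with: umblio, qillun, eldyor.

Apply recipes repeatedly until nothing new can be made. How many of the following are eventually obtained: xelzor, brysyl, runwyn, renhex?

3

eldyor + qillun + umblio → runwyn (R5).
Using R2, qillun and eldyor make xelzor.
Using R3, xelzor makes renhex.
xelzor: reached.
brysyl would need qillun, umblio, and arcesk (R4), but arcesk is never obtained.
runwyn: reached.
renhex: reached.
Reached: xelzor, runwyn, and renhex — 3 of the 4.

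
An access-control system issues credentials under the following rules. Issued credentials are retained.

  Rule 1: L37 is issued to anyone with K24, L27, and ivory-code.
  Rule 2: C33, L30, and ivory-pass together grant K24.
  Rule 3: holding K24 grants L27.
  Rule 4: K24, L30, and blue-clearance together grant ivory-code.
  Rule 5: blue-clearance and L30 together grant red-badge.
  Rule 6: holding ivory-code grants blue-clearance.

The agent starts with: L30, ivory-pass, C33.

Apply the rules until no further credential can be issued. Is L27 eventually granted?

Holding C33, L30, and ivory-pass grants K24 (Rule 2).
Holding K24 grants L27 (Rule 3).

Yes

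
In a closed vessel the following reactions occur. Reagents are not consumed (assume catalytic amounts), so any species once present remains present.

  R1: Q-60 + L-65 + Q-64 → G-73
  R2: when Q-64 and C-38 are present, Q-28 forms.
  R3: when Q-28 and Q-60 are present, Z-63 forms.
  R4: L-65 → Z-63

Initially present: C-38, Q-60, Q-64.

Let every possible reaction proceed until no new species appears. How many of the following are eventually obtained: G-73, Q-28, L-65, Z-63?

Q-64 and C-38 present → Q-28 forms (R2).
Q-28 and Q-60 present → Z-63 forms (R3).
G-73 would need Q-60, L-65, and Q-64 (R1), but L-65 never forms.
Q-28: reached.
No rule produces L-65, and it is not given.
Z-63: reached.
Reached: Q-28 and Z-63 — 2 of the 4.

2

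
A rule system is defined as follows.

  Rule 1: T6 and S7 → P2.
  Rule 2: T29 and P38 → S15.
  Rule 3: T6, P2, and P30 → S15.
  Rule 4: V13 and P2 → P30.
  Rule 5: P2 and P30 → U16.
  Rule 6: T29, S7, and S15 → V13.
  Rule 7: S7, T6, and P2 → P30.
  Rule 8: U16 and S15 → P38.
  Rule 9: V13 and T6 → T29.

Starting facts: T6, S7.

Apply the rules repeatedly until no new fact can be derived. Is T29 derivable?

No

T29 would need V13 and T6 (Rule 9), but V13 is never established.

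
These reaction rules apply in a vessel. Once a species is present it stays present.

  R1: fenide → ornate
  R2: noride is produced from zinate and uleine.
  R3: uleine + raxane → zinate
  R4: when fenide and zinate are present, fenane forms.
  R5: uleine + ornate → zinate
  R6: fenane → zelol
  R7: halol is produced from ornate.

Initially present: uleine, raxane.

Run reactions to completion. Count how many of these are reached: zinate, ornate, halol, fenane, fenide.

1

uleine and raxane present → zinate forms (R3).
zinate: reached.
ornate would need fenide (R1), but fenide never forms.
halol would need ornate (R7), but ornate never forms.
fenane would need fenide and zinate (R4), but fenide never forms.
No rule produces fenide, and it is not given.
Reached: zinate — 1 of the 5.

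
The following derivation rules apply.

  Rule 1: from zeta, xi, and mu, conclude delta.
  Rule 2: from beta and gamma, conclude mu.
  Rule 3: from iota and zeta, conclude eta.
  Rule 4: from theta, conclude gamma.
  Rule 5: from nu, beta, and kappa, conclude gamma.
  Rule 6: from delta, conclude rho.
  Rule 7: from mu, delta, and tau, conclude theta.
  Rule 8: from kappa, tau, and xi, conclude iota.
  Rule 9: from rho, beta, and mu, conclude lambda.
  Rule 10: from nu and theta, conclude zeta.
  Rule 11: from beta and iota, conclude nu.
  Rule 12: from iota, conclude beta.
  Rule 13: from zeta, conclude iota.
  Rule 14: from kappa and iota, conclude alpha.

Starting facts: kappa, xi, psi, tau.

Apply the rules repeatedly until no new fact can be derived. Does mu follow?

Yes

kappa, tau, and xi hold, so iota follows (Rule 8).
From iota, Rule 12 gives beta.
beta and iota hold, so nu follows (Rule 11).
From nu, beta, and kappa, Rule 5 gives gamma.
From beta and gamma, Rule 2 gives mu.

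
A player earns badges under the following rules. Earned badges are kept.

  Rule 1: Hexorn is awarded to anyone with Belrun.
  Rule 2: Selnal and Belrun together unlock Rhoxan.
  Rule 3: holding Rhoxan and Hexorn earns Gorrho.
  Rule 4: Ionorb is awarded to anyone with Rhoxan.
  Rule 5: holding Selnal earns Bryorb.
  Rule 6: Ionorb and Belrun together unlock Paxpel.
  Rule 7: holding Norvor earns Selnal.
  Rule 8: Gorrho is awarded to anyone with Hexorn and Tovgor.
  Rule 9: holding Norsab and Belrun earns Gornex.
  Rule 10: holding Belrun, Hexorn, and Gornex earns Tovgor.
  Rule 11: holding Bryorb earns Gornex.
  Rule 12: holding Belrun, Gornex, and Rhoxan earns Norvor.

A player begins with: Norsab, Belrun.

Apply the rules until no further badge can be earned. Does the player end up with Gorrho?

With Norsab and Belrun, Gornex is earned (Rule 9).
With Belrun, Hexorn is earned (Rule 1).
With Belrun, Hexorn, and Gornex, Tovgor is earned (Rule 10).
With Hexorn and Tovgor, Gorrho is earned (Rule 8).

Yes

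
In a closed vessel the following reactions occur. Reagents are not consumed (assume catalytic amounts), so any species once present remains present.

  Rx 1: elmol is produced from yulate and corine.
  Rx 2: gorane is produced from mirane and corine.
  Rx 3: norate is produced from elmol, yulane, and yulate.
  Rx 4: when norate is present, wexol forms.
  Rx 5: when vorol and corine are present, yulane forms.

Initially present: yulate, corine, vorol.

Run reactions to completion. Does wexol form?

vorol and corine present → yulane forms (Rx 5).
yulate and corine present → elmol forms (Rx 1).
elmol, yulane, and yulate present → norate forms (Rx 3).
norate present → wexol forms (Rx 4).

Yes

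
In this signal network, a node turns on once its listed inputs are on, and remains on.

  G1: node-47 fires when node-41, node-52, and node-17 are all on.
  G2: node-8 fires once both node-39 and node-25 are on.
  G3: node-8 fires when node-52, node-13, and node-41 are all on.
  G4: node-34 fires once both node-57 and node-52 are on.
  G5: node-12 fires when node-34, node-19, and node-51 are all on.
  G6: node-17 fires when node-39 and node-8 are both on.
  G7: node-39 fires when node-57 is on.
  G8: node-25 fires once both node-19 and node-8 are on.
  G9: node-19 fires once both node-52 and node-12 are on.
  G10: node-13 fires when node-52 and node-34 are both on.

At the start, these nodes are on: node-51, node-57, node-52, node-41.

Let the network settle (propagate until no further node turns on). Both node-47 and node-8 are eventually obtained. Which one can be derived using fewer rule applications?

node-8

node-8: G4: node-57 and node-52 on → node-34 on. node-52 and node-34 are on, so node-13 fires (G10). node-52, node-13, and node-41 are on, so node-8 fires (G3). [3 rule applications]
node-47: G4: node-57 and node-52 on → node-34 on. node-57 is on, so node-39 fires (G7). node-52 and node-34 are on, so node-13 fires (G10). node-52, node-13, and node-41 are on, so node-8 fires (G3). G6: node-39 and node-8 on → node-17 on. G1: node-41, node-52, and node-17 on → node-47 on. [6 rule applications]
node-8 needs fewer.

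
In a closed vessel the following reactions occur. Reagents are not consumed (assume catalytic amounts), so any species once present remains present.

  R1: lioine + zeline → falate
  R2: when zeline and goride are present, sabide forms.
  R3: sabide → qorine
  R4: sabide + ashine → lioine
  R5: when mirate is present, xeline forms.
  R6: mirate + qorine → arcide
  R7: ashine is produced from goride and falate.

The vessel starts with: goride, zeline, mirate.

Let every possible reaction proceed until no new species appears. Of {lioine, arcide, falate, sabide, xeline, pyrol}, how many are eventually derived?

zeline and goride present → sabide forms (R2).
mirate present → xeline forms (R5).
sabide present → qorine forms (R3).
mirate and qorine present → arcide forms (R6).
lioine would need sabide and ashine (R4), but ashine never forms.
arcide: reached.
falate would need lioine and zeline (R1), but lioine never forms.
sabide: reached.
xeline: reached.
No rule produces pyrol, and it is not given.
Reached: arcide, sabide, and xeline — 3 of the 6.

3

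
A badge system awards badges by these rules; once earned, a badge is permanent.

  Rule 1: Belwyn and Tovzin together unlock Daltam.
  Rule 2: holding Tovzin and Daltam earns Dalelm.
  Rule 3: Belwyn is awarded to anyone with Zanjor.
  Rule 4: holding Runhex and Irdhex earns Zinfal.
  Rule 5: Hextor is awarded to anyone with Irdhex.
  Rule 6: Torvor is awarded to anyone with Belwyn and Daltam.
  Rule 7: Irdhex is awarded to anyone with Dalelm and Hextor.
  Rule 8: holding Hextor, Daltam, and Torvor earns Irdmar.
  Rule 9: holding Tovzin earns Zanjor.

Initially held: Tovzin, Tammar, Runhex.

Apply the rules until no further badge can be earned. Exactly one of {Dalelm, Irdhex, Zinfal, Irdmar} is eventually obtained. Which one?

With Tovzin, Zanjor is earned (Rule 9).
With Zanjor, Belwyn is earned (Rule 3).
With Belwyn and Tovzin, Daltam is earned (Rule 1).
With Tovzin and Daltam, Dalelm is earned (Rule 2).
Irdmar would need Hextor, Daltam, and Torvor (Rule 8), but Hextor is never earned. Irdhex would need Dalelm and Hextor (Rule 7), but Hextor is never earned. Zinfal would need Runhex and Irdhex (Rule 4), but Irdhex is never earned.

Dalelm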